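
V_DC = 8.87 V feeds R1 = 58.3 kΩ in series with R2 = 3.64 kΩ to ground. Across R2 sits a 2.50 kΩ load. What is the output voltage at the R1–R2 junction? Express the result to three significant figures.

First combine the lower leg with the load: R2 ‖ R_L = 1.482 kΩ.
Then V_out = V_DC · R2'/(R1 + R2') = 8.87 × 1.482/59.78 = 0.2199 V.

V_out ≈ 0.220 V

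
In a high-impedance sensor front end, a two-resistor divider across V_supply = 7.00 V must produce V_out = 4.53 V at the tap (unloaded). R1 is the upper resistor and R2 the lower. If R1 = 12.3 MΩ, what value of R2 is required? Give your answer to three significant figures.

R2 ≈ 22.6 MΩ

Required fraction k = V_out/V_supply = 0.6471.
R2 = R1 · 0.6471/(1 − 0.6471) = 22.56 MΩ.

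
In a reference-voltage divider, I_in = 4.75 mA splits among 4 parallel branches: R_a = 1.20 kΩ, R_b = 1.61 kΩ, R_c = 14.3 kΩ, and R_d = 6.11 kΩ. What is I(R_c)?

I ≈ 0.197 mA

Conductances: ΣG = 1/1.20 + 1/1.61 + 1/14.3 + 1/6.11 = 1.688 (1/kΩ).
R_c takes the fraction G_k/ΣG = 0.06993/1.688 = 0.04143, so I = 4.75 × 0.04143 = 0.1968 mA.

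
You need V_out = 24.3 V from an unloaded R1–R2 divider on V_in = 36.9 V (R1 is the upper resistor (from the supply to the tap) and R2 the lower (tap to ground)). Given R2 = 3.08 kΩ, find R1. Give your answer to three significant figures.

R1 ≈ 1.60 kΩ

The divider ratio is R2/(R1+R2) = 24.3/36.9 = 0.6585.
Rearranging, R1 = R2·(1−k)/k = 3.08 × 0.5185 = 1.597 kΩ.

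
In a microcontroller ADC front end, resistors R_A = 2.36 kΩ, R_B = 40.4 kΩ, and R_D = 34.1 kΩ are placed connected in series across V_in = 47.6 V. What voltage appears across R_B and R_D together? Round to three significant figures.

V ≈ 46.1 V

Series total: ΣR = 2.36 + 40.4 + 34.1 = 76.86 kΩ.
R_{R_B..R_D} = 40.4 + 34.1 = 74.50 kΩ.
V = V_in · R/ΣR = 47.6 × 0.9693 = 46.14 V.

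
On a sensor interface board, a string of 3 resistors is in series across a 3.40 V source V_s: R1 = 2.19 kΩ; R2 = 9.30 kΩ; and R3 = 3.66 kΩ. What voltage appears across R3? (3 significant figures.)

Total series resistance ΣR = 2.19 + 9.30 + 3.66 = 15.15 kΩ.
V = V_s · R/ΣR = 3.40 × 0.2416 = 0.8214 V.

V ≈ 0.821 V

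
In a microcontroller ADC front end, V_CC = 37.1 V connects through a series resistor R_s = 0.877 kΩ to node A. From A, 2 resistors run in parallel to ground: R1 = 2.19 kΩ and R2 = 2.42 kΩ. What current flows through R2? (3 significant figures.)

Parallel bank: R_p = 1/(1/2.19 + 1/2.42) = 1.150 kΩ.
Node voltage V_A = V_CC · R_p/(R_s + R_p) = 37.1 × 0.5673 = 21.05 V.
I(R2) = V_A / R2 = 21.05/2.42 = 8.696 mA.

I ≈ 8.70 mA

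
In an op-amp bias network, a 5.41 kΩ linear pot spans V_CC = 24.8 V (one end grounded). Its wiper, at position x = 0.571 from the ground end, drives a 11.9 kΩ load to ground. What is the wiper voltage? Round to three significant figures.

V_out ≈ 12.7 V

Split the track: R_lower = x·R_p = 3.089 kΩ, R_upper = (1−x)·R_p = 2.321 kΩ.
Lower segment in parallel with the load: 3.089 ‖ 11.9 = 2.452 kΩ.
V_out = 24.8 × 2.452/(2.321 + 2.452) = 12.74 V.
(Unloaded: V_out = x·V_CC = 14.2 V.)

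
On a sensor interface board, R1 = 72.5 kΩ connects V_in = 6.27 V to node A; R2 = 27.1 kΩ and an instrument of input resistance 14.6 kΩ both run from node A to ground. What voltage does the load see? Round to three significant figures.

V_out ≈ 0.726 V

R2 ‖ R_L = (27.1 × 14.6)/(27.1 + 14.6) = 9.488 kΩ.
Now apply the divider: V_out = 6.27 × 0.1157 = 0.7256 V.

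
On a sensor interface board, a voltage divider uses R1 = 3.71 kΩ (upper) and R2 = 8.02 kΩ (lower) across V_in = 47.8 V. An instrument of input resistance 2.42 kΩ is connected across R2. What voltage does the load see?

V_out ≈ 16.0 V

The load sits in parallel with R2, giving an effective lower resistance R2' = R2·R_L/(R2+R_L) = 1.859 kΩ.
Then V_out = V_in · R2'/(R1 + R2') = 47.8 × 1.859/5.569 = 15.96 V.
(Unloaded it would be 32.7 V; the load pulls it down.)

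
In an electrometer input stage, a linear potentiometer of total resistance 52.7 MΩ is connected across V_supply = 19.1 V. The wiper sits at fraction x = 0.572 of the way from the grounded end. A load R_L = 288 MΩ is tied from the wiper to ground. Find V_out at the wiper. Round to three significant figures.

Split the track: R_lower = x·R_p = 30.14 MΩ, R_upper = (1−x)·R_p = 22.56 MΩ.
Lower segment in parallel with the load: 30.14 ‖ 288 = 27.29 MΩ.
Then V_out = V_supply · 27.29/(22.56 + 27.29) = 10.46 V.
(Unloaded: V_out = x·V_supply = 10.9 V.)

V_out ≈ 10.5 V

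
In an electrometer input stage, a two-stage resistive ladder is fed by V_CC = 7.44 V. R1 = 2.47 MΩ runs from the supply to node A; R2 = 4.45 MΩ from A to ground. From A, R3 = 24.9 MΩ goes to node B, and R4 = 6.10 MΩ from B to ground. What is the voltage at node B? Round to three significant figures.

V_B ≈ 0.896 V

Looking into the second stage from A: R3 + R4 = 31.00 MΩ appears in parallel with R2.
R2 ‖ (R3+R4) = 3.891 MΩ.
So V_A = 7.44 × 0.6117 = 4.551 V.
Stage 2 is unloaded, so V_B = V_A · R4/(R3+R4) = 4.551 × 6.10/31.00 = 0.8956 V.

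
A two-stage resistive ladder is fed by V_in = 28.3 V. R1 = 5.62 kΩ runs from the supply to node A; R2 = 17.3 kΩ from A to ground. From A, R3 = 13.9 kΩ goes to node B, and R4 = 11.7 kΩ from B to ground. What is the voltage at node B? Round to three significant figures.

Node A sees R2 in parallel with the series input of stage 2, R3 + R4 = 25.60 kΩ.
Effective lower resistance at A: R2 ‖ 25.60 = 10.32 kΩ.
First divider: V_A = V_in · 10.32/(5.62 + 10.32) = 18.32 V.
Stage 2 is unloaded, so V_B = V_A · R4/(R3+R4) = 18.32 × 11.7/25.60 = 8.375 V.

V_B ≈ 8.37 V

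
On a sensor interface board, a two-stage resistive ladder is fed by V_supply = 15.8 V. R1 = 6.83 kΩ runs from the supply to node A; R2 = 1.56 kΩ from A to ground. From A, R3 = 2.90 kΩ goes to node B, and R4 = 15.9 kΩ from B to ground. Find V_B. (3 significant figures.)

V_B ≈ 2.33 V

Node A sees R2 in parallel with the series input of stage 2, R3 + R4 = 18.80 kΩ.
Effective lower resistance at A: R2 ‖ 18.80 = 1.440 kΩ.
First divider: V_A = V_supply · 1.440/(6.83 + 1.440) = 2.752 V.
Stage 2 is unloaded, so V_B = V_A · R4/(R3+R4) = 2.752 × 15.9/18.80 = 2.327 V.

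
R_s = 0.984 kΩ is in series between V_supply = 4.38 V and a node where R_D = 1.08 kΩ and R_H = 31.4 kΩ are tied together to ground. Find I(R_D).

I ≈ 2.09 mA

Parallel bank: R_p = 1/(1/1.08 + 1/31.4) = 1.044 kΩ.
V_A by voltage divider: V_A = 4.38 × 1.044/(0.984 + 1.044) = 2.255 V.
I(R_D) = V_A / R_D = 2.255/1.08 = 2.088 mA.
(Equivalently: I_total = 2.160 mA, then current-divider fraction G_k/ΣG = 0.9667.)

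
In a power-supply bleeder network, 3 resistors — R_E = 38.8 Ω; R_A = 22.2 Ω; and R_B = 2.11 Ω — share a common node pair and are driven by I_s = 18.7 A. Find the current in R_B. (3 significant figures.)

I ≈ 16.3 A

ΣG = 1/38.8 + 1/22.2 + 1/2.11 = 0.5448.
By the current-divider rule, I = I_s · G_k/ΣG = 18.7 × 0.8700 = 16.27 A.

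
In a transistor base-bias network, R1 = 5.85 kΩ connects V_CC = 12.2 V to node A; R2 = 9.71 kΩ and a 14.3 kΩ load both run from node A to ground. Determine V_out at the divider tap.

R2 ‖ R_L = (9.71 × 14.3)/(9.71 + 14.3) = 5.783 kΩ.
Then V_out = V_CC · R2'/(R1 + R2') = 12.2 × 5.783/11.63 = 6.065 V.
(Unloaded it would be 7.61 V; the load pulls it down.)

V_out ≈ 6.06 V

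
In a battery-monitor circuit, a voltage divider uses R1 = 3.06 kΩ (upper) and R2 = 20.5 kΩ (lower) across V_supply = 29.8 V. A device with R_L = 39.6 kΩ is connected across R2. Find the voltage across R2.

The load sits in parallel with R2, giving an effective lower resistance R2' = R2·R_L/(R2+R_L) = 13.51 kΩ.
Voltage divider with the loaded lower leg: V_out = 29.8 × 13.51/(3.06 + 13.51) = 29.8 × 0.8153 = 24.30 V.

V_out ≈ 24.3 V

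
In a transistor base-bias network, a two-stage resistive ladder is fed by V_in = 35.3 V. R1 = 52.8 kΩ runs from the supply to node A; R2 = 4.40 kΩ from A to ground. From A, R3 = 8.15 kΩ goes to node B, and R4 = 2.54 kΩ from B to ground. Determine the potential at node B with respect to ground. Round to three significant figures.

V_B ≈ 0.468 V

The second stage (R3 + R4 = 10.69 kΩ) loads node A in parallel with R2.
R2 ‖ (R3+R4) = 3.117 kΩ.
V_A = 35.3 × 3.117/(52.8 + 3.117) = 1.968 V.
V_B = V_A × 0.2376 = 0.4675 V.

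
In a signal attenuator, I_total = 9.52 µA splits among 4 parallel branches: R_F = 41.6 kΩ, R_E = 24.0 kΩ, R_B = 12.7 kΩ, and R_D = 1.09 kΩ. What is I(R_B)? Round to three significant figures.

I ≈ 0.706 µA

Conductances: ΣG = 1/41.6 + 1/24.0 + 1/12.7 + 1/1.09 = 1.062 (1/kΩ).
By the current-divider rule, I = I_total · G_k/ΣG = 9.52 × 0.07415 = 0.7059 µA.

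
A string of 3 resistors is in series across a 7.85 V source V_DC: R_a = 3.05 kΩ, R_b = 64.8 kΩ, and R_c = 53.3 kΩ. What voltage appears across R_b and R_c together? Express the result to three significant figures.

V ≈ 7.65 V

Series total: ΣR = 3.05 + 64.8 + 53.3 = 121.1 kΩ.
R_{R_b..R_c} = 64.8 + 53.3 = 118.1 kΩ.
By the voltage-divider rule, V = 7.85 × 118.1/121.1 = 7.652 V.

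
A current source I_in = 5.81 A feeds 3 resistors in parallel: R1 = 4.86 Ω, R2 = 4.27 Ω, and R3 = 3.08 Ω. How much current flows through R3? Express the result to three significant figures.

I ≈ 2.47 A

Conductances: ΣG = 1/4.86 + 1/4.27 + 1/3.08 = 0.7646 (1/Ω).
R3 takes the fraction G_k/ΣG = 0.3247/0.7646 = 0.4246, so I = 5.81 × 0.4246 = 2.467 A.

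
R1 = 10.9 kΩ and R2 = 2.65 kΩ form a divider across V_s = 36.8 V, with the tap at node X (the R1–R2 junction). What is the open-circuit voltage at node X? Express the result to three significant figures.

V_th ≈ 7.20 V

Open-circuit (no load on X): V_th = V_s · R2/(R1 + R2) = 36.8 × 2.65/(10.90 + 2.65) = 7.197 V.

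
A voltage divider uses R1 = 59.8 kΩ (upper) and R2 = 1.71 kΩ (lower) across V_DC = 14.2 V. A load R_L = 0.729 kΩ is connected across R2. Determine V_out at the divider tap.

First combine the lower leg with the load: R2 ‖ R_L = 0.5111 kΩ.
Now apply the divider: V_out = 14.2 × 0.008475 = 0.1203 V.
(Unloaded it would be 0.395 V; the load pulls it down.)

V_out ≈ 0.120 V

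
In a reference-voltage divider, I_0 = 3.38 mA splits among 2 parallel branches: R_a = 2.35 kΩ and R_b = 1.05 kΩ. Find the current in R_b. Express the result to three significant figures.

I ≈ 2.34 mA

Two-branch current divider: I_k = I_0 · R_other/(R_1 + R_2).
I(R_b) = 3.38 × 2.35/(2.35 + 1.05) = 3.38 × 0.6912 = 2.336 mA.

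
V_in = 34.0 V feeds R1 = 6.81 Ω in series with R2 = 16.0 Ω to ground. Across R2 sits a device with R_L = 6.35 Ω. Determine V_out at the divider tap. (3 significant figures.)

The load sits in parallel with R2, giving an effective lower resistance R2' = R2·R_L/(R2+R_L) = 4.546 Ω.
Now apply the divider: V_out = 34.0 × 0.4003 = 13.61 V.

V_out ≈ 13.6 V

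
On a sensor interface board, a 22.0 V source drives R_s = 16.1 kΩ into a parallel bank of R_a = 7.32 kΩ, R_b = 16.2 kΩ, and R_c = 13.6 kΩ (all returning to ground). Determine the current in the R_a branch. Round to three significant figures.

Combine the parallel branches: R_p = (1/7.32 + 1/16.2 + 1/13.6)⁻¹ = 3.678 kΩ.
Node voltage V_A = V_supply · R_p/(R_s + R_p) = 22.0 × 0.1860 = 4.091 V.
I(R_a) = V_A / R_a = 4.091/7.32 = 0.5589 mA.

I ≈ 0.559 mA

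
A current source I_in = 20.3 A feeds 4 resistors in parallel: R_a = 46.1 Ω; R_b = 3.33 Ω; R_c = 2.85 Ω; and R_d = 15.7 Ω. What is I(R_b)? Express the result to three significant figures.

Conductances: ΣG = 1/46.1 + 1/3.33 + 1/2.85 + 1/15.7 = 0.7366 (1/Ω).
Current divider: I(R_b) = I_in · G_k/ΣG = 20.3 × (0.3003/0.7366) = 20.3 × 0.4077 = 8.276 A.

I ≈ 8.28 A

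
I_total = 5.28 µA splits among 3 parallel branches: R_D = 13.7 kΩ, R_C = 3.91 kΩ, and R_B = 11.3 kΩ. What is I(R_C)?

I ≈ 3.24 µA

Total conductance ΣG = 1/13.7 + 1/3.91 + 1/11.3 = 0.4172 (units of 1/kΩ).
Current divider: I(R_C) = I_total · G_k/ΣG = 5.28 × (0.2558/0.4172) = 5.28 × 0.6130 = 3.236 µA.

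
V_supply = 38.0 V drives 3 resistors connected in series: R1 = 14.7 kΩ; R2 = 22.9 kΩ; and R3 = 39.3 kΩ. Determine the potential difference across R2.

Total series resistance ΣR = 14.7 + 22.9 + 39.3 = 76.90 kΩ.
V = V_supply · R/ΣR = 38.0 × 0.2978 = 11.32 V.

V ≈ 11.3 V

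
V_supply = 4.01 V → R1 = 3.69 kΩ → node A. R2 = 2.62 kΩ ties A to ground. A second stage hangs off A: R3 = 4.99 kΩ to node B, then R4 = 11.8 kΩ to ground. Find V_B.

V_B ≈ 1.07 V

The second stage (R3 + R4 = 16.79 kΩ) loads node A in parallel with R2.
Effective lower resistance at A: R2 ‖ 16.79 = 2.266 kΩ.
First divider: V_A = V_supply · 2.266/(3.69 + 2.266) = 1.526 V.
Stage 2 is unloaded, so V_B = V_A · R4/(R3+R4) = 1.526 × 11.8/16.79 = 1.072 V.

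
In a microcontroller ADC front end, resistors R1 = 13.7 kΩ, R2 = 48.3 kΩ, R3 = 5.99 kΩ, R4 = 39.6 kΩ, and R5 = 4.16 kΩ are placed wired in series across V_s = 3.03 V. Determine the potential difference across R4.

Total series resistance ΣR = 13.7 + 48.3 + 5.99 + 39.6 + 4.16 = 111.8 kΩ.
Voltage divider: V = V_s · (39.60 / 111.8) = 3.03 × 0.3544 = 1.074 V.

V ≈ 1.07 V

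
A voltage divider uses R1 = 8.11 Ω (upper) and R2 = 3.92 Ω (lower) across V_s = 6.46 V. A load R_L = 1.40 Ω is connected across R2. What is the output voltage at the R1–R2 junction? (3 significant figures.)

First combine the lower leg with the load: R2 ‖ R_L = 1.032 Ω.
Voltage divider with the loaded lower leg: V_out = 6.46 × 1.032/(8.11 + 1.032) = 6.46 × 0.1128 = 0.7290 V.
(Unloaded it would be 2.11 V; the load pulls it down.)

V_out ≈ 0.729 V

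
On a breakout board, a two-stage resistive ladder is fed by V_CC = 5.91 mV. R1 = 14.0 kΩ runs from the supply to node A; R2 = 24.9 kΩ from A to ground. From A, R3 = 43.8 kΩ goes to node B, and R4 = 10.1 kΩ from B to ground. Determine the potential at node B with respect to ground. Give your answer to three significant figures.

V_B ≈ 0.608 mV

Looking into the second stage from A: R3 + R4 = 53.90 kΩ appears in parallel with R2.
R2 ‖ (R3+R4) = 17.03 kΩ.
So V_A = 5.91 × 0.5489 = 3.244 mV.
Then the unloaded second divider: V_B = V_A × R4/(R3+R4) = 3.244 × 0.1874 = 0.6078 mV.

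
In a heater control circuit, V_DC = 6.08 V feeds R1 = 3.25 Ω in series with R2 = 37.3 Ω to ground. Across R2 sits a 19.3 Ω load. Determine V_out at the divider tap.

V_out ≈ 4.84 V

R2 ‖ R_L = (37.3 × 19.3)/(37.3 + 19.3) = 12.72 Ω.
Voltage divider with the loaded lower leg: V_out = 6.08 × 12.72/(3.25 + 12.72) = 6.08 × 0.7965 = 4.843 V.
(Unloaded it would be 5.59 V; the load pulls it down.)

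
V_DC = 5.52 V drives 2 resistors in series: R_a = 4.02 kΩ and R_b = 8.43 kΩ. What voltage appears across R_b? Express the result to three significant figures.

V ≈ 3.74 V

Series total: ΣR = 4.02 + 8.43 = 12.45 kΩ.
V = V_DC · R/ΣR = 5.52 × 0.6771 = 3.738 V.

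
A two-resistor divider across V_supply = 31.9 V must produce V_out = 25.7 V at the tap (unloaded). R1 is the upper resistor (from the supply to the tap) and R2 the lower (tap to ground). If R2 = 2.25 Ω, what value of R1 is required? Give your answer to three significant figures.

R1 ≈ 0.543 Ω

Required fraction k = V_out/V_supply = 0.8056.
Rearranging, R1 = R2·(1−k)/k = 2.25 × 0.2412 = 0.5428 Ω.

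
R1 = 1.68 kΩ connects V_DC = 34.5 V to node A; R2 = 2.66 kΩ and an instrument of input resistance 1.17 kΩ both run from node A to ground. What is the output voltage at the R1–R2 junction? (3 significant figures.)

V_out ≈ 11.2 V

R2 ‖ R_L = (2.66 × 1.17)/(2.66 + 1.17) = 0.8126 kΩ.
Voltage divider with the loaded lower leg: V_out = 34.5 × 0.8126/(1.68 + 0.8126) = 34.5 × 0.3260 = 11.25 V.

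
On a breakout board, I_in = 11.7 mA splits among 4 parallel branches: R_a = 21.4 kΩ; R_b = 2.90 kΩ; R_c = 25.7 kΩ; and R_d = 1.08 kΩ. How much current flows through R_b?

I ≈ 2.97 mA

Conductances: ΣG = 1/21.4 + 1/2.90 + 1/25.7 + 1/1.08 = 1.356 (1/kΩ).
By the current-divider rule, I = I_in · G_k/ΣG = 11.7 × 0.2542 = 2.974 mA.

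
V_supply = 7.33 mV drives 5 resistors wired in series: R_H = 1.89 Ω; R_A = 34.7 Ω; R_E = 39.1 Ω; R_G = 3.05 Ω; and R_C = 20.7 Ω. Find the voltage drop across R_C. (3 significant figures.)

V ≈ 1.53 mV

Series total: ΣR = 1.89 + 34.7 + 39.1 + 3.05 + 20.7 = 99.44 Ω.
Voltage divider: V = V_supply · (20.70 / 99.44) = 7.33 × 0.2082 = 1.526 mV.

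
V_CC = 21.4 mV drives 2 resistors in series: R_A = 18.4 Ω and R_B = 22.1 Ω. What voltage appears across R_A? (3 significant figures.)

ΣR = 18.4 + 22.1 = 40.50 Ω.
By the voltage-divider rule, V = 21.4 × 18.40/40.50 = 9.722 mV.

V ≈ 9.72 mV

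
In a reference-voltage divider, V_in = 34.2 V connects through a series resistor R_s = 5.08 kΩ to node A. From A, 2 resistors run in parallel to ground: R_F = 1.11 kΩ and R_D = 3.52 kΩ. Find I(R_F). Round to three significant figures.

I ≈ 4.39 mA

Combine the parallel branches: R_p = (1/1.11 + 1/3.52)⁻¹ = 0.8439 kΩ.
V_A = 34.2 × 0.8439/5.924 = 4.872 V.
I(R_F) = V_A / R_F = 4.872/1.11 = 4.389 mA.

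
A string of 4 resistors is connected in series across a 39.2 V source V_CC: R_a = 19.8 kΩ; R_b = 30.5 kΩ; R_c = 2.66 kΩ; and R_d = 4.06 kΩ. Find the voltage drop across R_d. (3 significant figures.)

ΣR = 19.8 + 30.5 + 2.66 + 4.06 = 57.02 kΩ.
Voltage divider: V = V_CC · (4.060 / 57.02) = 39.2 × 0.07120 = 2.791 V.

V ≈ 2.79 V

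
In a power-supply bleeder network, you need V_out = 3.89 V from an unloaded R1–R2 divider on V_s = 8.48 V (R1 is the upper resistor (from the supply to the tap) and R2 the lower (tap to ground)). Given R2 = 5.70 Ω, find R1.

Required fraction k = V_out/V_s = 0.4587.
R1 = R2·(1/k − 1) = 5.70 × 1.180 = 6.726 Ω.

R1 ≈ 6.73 Ω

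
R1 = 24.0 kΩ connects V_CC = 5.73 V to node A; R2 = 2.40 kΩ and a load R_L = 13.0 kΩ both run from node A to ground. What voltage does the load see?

V_out ≈ 0.446 V

R2 ‖ R_L = (2.40 × 13.0)/(2.40 + 13.0) = 2.026 kΩ.
Voltage divider with the loaded lower leg: V_out = 5.73 × 2.026/(24.0 + 2.026) = 5.73 × 0.07784 = 0.4460 V.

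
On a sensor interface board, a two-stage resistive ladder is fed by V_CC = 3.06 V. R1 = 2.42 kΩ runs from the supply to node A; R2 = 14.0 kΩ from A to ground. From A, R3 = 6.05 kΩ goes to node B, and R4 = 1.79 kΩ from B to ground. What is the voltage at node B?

V_B ≈ 0.472 V

Node A sees R2 in parallel with the series input of stage 2, R3 + R4 = 7.840 kΩ.
Effective lower resistance at A: R2 ‖ 7.840 = 5.026 kΩ.
V_A = 3.06 × 5.026/(2.42 + 5.026) = 2.065 V.
Stage 2 is unloaded, so V_B = V_A · R4/(R3+R4) = 2.065 × 1.79/7.840 = 0.4716 V.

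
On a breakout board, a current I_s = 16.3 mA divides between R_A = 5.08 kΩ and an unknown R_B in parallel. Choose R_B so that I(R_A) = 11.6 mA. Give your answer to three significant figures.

R_B ≈ 12.5 kΩ

The fraction through R_A equals R_B/(R_A+R_B).
11.6/16.3 = R_B/(R_A + R_B) → R_B = R_A · (0.7117)/(1 − 0.7117) = 5.08 × 2.468 = 12.54 kΩ.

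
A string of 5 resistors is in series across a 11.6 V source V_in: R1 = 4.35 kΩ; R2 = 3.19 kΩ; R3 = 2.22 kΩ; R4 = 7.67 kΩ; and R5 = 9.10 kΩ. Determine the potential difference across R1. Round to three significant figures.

Series total: ΣR = 4.35 + 3.19 + 2.22 + 7.67 + 9.10 = 26.53 kΩ.
V = V_in · R/ΣR = 11.6 × 0.1640 = 1.902 V.

V ≈ 1.90 V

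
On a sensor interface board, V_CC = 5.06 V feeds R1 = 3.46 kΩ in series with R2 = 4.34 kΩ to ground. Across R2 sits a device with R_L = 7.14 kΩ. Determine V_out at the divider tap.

The load sits in parallel with R2, giving an effective lower resistance R2' = R2·R_L/(R2+R_L) = 2.699 kΩ.
Now apply the divider: V_out = 5.06 × 0.4382 = 2.218 V.

V_out ≈ 2.22 V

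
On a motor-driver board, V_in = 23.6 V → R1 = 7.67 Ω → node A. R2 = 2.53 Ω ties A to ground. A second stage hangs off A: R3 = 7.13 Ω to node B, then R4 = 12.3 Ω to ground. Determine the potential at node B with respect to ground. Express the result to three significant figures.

Node A sees R2 in parallel with the series input of stage 2, R3 + R4 = 19.43 Ω.
R2 ‖ (R3+R4) = 2.239 Ω.
V_A = 23.6 × 2.239/(7.67 + 2.239) = 5.332 V.
Then the unloaded second divider: V_B = V_A × R4/(R3+R4) = 5.332 × 0.6330 = 3.375 V.

V_B ≈ 3.38 V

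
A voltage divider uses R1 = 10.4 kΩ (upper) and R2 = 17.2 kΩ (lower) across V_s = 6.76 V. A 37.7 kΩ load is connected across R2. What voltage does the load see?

V_out ≈ 3.59 V

R2 ‖ R_L = (17.2 × 37.7)/(17.2 + 37.7) = 11.81 kΩ.
Now apply the divider: V_out = 6.76 × 0.5318 = 3.595 V.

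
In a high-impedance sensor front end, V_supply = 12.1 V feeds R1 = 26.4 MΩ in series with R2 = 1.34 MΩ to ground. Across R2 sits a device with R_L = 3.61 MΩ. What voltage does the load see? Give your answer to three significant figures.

R2 ‖ R_L = (1.34 × 3.61)/(1.34 + 3.61) = 0.9773 MΩ.
Voltage divider with the loaded lower leg: V_out = 12.1 × 0.9773/(26.4 + 0.9773) = 12.1 × 0.03570 = 0.4319 V.
(Unloaded it would be 0.584 V; the load pulls it down.)

V_out ≈ 0.432 V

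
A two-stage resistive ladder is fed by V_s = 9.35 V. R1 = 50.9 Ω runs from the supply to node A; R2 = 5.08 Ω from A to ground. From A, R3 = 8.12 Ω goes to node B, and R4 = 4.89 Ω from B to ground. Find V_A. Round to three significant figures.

V_A ≈ 0.626 V

Node A sees R2 in parallel with the series input of stage 2, R3 + R4 = 13.01 Ω.
Effective lower resistance at A: R2 ‖ 13.01 = 3.653 Ω.
So V_A = 9.35 × 0.06697 = 0.6262 V.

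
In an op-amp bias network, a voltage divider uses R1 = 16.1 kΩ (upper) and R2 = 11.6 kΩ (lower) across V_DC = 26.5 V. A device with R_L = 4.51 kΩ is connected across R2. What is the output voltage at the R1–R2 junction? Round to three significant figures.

V_out ≈ 4.45 V

First combine the lower leg with the load: R2 ‖ R_L = 3.247 kΩ.
Then V_out = V_DC · R2'/(R1 + R2') = 26.5 × 3.247/19.35 = 4.448 V.
(Unloaded it would be 11.1 V; the load pulls it down.)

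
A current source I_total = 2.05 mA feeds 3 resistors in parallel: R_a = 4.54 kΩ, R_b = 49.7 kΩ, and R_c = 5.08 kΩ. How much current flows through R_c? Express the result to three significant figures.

I ≈ 0.923 mA

ΣG = 1/4.54 + 1/49.7 + 1/5.08 = 0.4372.
Current divider: I(R_c) = I_total · G_k/ΣG = 2.05 × (0.1969/0.4372) = 2.05 × 0.4502 = 0.9229 mA.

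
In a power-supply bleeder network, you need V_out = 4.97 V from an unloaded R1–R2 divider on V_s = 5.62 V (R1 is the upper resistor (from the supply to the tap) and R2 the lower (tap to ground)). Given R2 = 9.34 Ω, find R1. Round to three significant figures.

R1 ≈ 1.22 Ω

Required fraction k = V_out/V_s = 0.8843.
R1 = R2·(1/k − 1) = 9.34 × 0.1308 = 1.222 Ω.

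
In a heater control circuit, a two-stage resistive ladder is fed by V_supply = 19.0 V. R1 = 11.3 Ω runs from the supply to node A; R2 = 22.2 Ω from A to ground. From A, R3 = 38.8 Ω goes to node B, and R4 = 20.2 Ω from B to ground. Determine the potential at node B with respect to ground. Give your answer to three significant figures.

The second stage (R3 + R4 = 59.00 Ω) loads node A in parallel with R2.
R2 ‖ (R3+R4) = 16.13 Ω.
V_A = 19.0 × 16.13/(11.3 + 16.13) = 11.17 V.
Then the unloaded second divider: V_B = V_A × R4/(R3+R4) = 11.17 × 0.3424 = 3.825 V.

V_B ≈ 3.83 V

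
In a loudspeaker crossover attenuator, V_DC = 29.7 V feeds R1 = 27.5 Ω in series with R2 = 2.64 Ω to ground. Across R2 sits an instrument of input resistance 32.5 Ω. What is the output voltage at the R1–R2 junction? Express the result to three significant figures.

First combine the lower leg with the load: R2 ‖ R_L = 2.442 Ω.
Voltage divider with the loaded lower leg: V_out = 29.7 × 2.442/(27.5 + 2.442) = 29.7 × 0.08155 = 2.422 V.

V_out ≈ 2.42 V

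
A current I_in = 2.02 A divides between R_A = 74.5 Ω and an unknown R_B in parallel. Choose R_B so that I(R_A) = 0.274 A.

Two-branch current divider: I_A = I_in · R_B/(R_A + R_B).
0.274/2.02 = R_B/(R_A + R_B) → R_B = R_A · (0.1356)/(1 − 0.1356) = 74.5 × 0.1569 = 11.69 Ω.

R_B ≈ 11.7 Ω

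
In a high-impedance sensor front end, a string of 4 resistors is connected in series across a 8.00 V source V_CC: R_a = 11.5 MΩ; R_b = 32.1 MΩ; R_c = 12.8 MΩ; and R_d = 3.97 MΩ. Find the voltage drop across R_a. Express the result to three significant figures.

Total series resistance ΣR = 11.5 + 32.1 + 12.8 + 3.97 = 60.37 MΩ.
Voltage divider: V = V_CC · (11.50 / 60.37) = 8.00 × 0.1905 = 1.524 V.

V ≈ 1.52 V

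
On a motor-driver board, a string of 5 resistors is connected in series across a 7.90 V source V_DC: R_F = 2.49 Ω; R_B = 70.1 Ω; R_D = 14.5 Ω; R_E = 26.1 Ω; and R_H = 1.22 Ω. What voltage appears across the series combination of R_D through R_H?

V ≈ 2.89 V

ΣR = 2.49 + 70.1 + 14.5 + 26.1 + 1.22 = 114.4 Ω.
R_{R_D..R_H} = 14.5 + 26.1 + 1.22 = 41.82 Ω.
By the voltage-divider rule, V = 7.90 × 41.82/114.4 = 2.888 V.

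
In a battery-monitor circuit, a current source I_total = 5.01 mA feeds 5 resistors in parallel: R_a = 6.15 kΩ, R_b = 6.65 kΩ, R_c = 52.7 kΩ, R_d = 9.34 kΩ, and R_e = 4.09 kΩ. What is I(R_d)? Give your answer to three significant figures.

ΣG = 1/6.15 + 1/6.65 + 1/52.7 + 1/9.34 + 1/4.09 = 0.6835.
By the current-divider rule, I = I_total · G_k/ΣG = 5.01 × 0.1566 = 0.7848 mA.

I ≈ 0.785 mA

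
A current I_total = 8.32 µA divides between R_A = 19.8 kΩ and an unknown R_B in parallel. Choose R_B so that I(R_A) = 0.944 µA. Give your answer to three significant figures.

R_B ≈ 2.53 kΩ

The fraction through R_A equals R_B/(R_A+R_B).
0.944/8.32 = R_B/(R_A + R_B) → R_B = R_A · (0.1135)/(1 − 0.1135) = 19.8 × 0.1280 = 2.534 kΩ.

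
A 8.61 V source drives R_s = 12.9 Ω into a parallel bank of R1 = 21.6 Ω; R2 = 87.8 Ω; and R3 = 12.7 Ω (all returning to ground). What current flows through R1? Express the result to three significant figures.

Equivalent of the parallel group: R_p = 7.330 Ω.
V_A = 8.61 × 7.330/20.23 = 3.120 V.
Branch current I = V_A/R1 = 3.120/21.6 = 0.1444 A.

I ≈ 0.144 A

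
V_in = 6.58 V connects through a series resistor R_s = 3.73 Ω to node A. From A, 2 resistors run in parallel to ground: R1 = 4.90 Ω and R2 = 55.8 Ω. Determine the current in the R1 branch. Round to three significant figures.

I ≈ 0.735 A

Parallel bank: R_p = 1/(1/4.90 + 1/55.8) = 4.504 Ω.
V_A = 6.58 × 4.504/8.234 = 3.599 V.
I(R1) = V_A / R1 = 3.599/4.90 = 0.7346 A.
(Check via current divider: I_total = 0.7991 A; share G_k/ΣG = 0.9193 → same result.)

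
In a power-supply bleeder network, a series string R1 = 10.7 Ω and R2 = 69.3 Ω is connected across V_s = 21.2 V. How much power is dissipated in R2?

Series current I = V_s/ΣR = 21.2/80.00 = 0.2650 A.
P = I²R = 0.07023 × 69.3 = 4.867 W.

P ≈ 4.87 W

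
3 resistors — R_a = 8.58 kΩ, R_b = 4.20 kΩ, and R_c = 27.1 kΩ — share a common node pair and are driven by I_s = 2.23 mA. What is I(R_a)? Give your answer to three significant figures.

ΣG = 1/8.58 + 1/4.20 + 1/27.1 = 0.3915.
Current divider: I(R_a) = I_s · G_k/ΣG = 2.23 × (0.1166/0.3915) = 2.23 × 0.2977 = 0.6638 mA.

I ≈ 0.664 mA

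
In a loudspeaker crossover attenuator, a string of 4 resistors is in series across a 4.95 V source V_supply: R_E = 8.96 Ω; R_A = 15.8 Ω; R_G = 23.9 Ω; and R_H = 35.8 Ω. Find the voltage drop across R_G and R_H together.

Series total: ΣR = 8.96 + 15.8 + 23.9 + 35.8 = 84.46 Ω.
R_{R_G..R_H} = 23.9 + 35.8 = 59.70 Ω.
Voltage divider: V = V_supply · (59.70 / 84.46) = 4.95 × 0.7068 = 3.499 V.

V ≈ 3.50 V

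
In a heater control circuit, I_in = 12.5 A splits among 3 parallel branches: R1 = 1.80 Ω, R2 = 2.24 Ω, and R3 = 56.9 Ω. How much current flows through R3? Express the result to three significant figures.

I ≈ 0.215 A

Total conductance ΣG = 1/1.80 + 1/2.24 + 1/56.9 = 1.020 (units of 1/Ω).
Current divider: I(R3) = I_in · G_k/ΣG = 12.5 × (0.01757/1.020) = 12.5 × 0.01724 = 0.2155 A.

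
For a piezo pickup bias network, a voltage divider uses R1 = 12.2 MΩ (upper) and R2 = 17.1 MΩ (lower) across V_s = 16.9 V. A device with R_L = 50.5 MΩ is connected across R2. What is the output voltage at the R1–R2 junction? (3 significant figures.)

V_out ≈ 8.64 V

R2 ‖ R_L = (17.1 × 50.5)/(17.1 + 50.5) = 12.77 MΩ.
Then V_out = V_s · R2'/(R1 + R2') = 16.9 × 12.77/24.97 = 8.644 V.
(Unloaded it would be 9.86 V; the load pulls it down.)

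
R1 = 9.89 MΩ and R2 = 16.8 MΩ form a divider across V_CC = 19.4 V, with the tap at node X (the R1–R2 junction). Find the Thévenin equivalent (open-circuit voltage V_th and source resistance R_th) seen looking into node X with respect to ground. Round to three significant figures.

V_th is the unloaded tap voltage: V_CC · R2/(R1+R2) = 19.4 × 0.6294 = 12.21 V.
Looking into X with the source shorted: R_th = R1·R2/(R1+R2) = 9.890 × 16.8/26.69 = 6.225 MΩ.

V_th ≈ 12.2 V, R_th ≈ 6.23 MΩ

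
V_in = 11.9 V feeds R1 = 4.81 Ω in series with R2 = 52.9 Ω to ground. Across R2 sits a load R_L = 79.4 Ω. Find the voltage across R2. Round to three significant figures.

First combine the lower leg with the load: R2 ‖ R_L = 31.75 Ω.
Now apply the divider: V_out = 11.9 × 0.8684 = 10.33 V.

V_out ≈ 10.3 V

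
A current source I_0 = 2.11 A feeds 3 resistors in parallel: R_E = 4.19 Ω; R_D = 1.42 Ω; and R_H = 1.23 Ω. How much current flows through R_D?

ΣG = 1/4.19 + 1/1.42 + 1/1.23 = 1.756.
Current divider: I(R_D) = I_0 · G_k/ΣG = 2.11 × (0.7042/1.756) = 2.11 × 0.4011 = 0.8462 A.

I ≈ 0.846 A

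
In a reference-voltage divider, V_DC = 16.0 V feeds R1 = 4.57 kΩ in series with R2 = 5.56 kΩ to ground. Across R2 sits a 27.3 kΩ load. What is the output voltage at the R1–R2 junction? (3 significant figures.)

V_out ≈ 8.04 V

The load sits in parallel with R2, giving an effective lower resistance R2' = R2·R_L/(R2+R_L) = 4.619 kΩ.
Then V_out = V_DC · R2'/(R1 + R2') = 16.0 × 4.619/9.189 = 8.043 V.
(Unloaded it would be 8.78 V; the load pulls it down.)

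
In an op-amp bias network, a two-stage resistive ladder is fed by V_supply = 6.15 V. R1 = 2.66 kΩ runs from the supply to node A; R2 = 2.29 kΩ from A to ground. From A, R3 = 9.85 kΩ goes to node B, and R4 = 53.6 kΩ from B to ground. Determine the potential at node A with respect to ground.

V_A ≈ 2.79 V

Looking into the second stage from A: R3 + R4 = 63.45 kΩ appears in parallel with R2.
Effective lower resistance at A: R2 ‖ 63.45 = 2.210 kΩ.
So V_A = 6.15 × 0.4538 = 2.791 V.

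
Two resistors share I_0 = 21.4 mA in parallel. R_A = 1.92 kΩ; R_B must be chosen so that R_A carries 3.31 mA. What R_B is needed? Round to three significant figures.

R_B ≈ 0.351 kΩ

In a two-way split, I_A/I_0 = R_B/(R_A + R_B).
With f = 0.1547, R_B = R_A · f/(1−f) = 1.92 × 0.1830 = 0.3513 kΩ.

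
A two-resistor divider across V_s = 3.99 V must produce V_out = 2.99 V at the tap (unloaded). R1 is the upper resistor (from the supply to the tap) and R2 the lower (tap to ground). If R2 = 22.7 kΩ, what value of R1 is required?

R1 ≈ 7.59 kΩ

V_out/V_s = R2/(R1+R2) = 0.7494.
Rearranging, R1 = R2·(1−k)/k = 22.7 × 0.3344 = 7.592 kΩ.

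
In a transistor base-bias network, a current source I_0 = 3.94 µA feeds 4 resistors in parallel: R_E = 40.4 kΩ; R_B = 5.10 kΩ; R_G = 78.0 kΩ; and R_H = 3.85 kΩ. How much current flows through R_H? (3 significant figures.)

I ≈ 2.07 µA

ΣG = 1/40.4 + 1/5.10 + 1/78.0 + 1/3.85 = 0.4934.
Current divider: I(R_H) = I_0 · G_k/ΣG = 3.94 × (0.2597/0.4934) = 3.94 × 0.5264 = 2.074 µA.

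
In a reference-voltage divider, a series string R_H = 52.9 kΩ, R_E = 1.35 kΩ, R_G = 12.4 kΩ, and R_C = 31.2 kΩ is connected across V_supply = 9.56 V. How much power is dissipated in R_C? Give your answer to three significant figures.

ΣR = 97.85 kΩ → I = 9.56/97.85 = 0.09770 mA.
V(R_C) = I·R = 3.048 V; P = V·I = 3.048 × 0.09770 = 0.2978 mW.

P ≈ 0.298 mW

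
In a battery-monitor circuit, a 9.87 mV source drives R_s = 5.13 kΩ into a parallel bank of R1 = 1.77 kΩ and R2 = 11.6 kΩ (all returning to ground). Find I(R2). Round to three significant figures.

I ≈ 0.196 µA

Combine the parallel branches: R_p = (1/1.77 + 1/11.6)⁻¹ = 1.536 kΩ.
Node voltage V_A = V_DC · R_p/(R_s + R_p) = 9.87 × 0.2304 = 2.274 mV.
I(R2) = V_A / R2 = 2.274/11.6 = 0.1960 µA.
(Check via current divider: I_total = 1.481 µA; share G_k/ΣG = 0.1324 → same result.)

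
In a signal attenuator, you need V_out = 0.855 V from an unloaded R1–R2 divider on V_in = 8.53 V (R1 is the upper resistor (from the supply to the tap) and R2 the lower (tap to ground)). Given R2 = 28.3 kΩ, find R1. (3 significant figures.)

R1 ≈ 254 kΩ

The divider ratio is R2/(R1+R2) = 0.855/8.53 = 0.1002.
So R1 = R2 · (V_in/V_out − 1) = 28.3 × (8.53/0.855 − 1) = 28.3 × 8.977 = 254.0 kΩ.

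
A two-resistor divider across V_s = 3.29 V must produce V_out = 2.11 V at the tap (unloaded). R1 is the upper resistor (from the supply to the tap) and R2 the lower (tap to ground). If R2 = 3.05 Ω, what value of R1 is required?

R1 ≈ 1.71 Ω

V_out/V_s = R2/(R1+R2) = 0.6413.
So R1 = R2 · (V_s/V_out − 1) = 3.05 × (3.29/2.11 − 1) = 3.05 × 0.5592 = 1.706 Ω.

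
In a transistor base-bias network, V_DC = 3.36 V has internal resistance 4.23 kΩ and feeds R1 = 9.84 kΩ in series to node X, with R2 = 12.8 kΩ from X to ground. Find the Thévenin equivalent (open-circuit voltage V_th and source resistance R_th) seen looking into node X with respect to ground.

R1' = 4.23 + 9.84 = 14.07 kΩ (source resistance + R1).
With X open, the divider is unloaded: V_th = 3.36 × 12.8/26.87 = 1.601 V.
With V_DC suppressed (replaced by a short), R_th = R1' ‖ R2 = (14.07 × 12.8)/(14.07 + 12.8) = 6.702 kΩ.

V_th ≈ 1.60 V, R_th ≈ 6.70 kΩ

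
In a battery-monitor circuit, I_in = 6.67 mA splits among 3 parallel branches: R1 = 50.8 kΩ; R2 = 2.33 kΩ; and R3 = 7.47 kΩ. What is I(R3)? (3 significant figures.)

I ≈ 1.53 mA

Conductances: ΣG = 1/50.8 + 1/2.33 + 1/7.47 = 0.5827 (1/kΩ).
Current divider: I(R3) = I_in · G_k/ΣG = 6.67 × (0.1339/0.5827) = 6.67 × 0.2297 = 1.532 mA.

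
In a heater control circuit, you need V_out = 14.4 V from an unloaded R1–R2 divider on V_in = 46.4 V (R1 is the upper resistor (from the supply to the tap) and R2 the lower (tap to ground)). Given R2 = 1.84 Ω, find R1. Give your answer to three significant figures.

R1 ≈ 4.09 Ω

Required fraction k = V_out/V_in = 0.3103.
R1 = R2·(1/k − 1) = 1.84 × 2.222 = 4.089 Ω.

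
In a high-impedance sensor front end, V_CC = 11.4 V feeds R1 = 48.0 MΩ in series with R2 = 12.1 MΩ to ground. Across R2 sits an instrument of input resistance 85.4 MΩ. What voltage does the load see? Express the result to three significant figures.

V_out ≈ 2.06 V

The load sits in parallel with R2, giving an effective lower resistance R2' = R2·R_L/(R2+R_L) = 10.60 MΩ.
Voltage divider with the loaded lower leg: V_out = 11.4 × 10.60/(48.0 + 10.60) = 11.4 × 0.1809 = 2.062 V.
(Unloaded it would be 2.30 V; the load pulls it down.)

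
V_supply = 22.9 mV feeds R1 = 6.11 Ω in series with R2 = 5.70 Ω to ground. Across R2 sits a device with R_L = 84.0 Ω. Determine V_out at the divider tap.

V_out ≈ 10.7 mV

The load sits in parallel with R2, giving an effective lower resistance R2' = R2·R_L/(R2+R_L) = 5.338 Ω.
Now apply the divider: V_out = 22.9 × 0.4663 = 10.68 mV.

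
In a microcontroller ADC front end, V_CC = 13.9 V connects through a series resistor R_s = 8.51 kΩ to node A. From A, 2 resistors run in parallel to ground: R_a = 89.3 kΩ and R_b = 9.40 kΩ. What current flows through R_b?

Equivalent of the parallel group: R_p = 8.505 kΩ.
V_A = 13.9 × 8.505/17.01 = 6.948 V.
Branch current I = V_A/R_b = 6.948/9.40 = 0.7391 mA.
(Check via current divider: I_total = 0.8169 mA; share G_k/ΣG = 0.9048 → same result.)

I ≈ 0.739 mA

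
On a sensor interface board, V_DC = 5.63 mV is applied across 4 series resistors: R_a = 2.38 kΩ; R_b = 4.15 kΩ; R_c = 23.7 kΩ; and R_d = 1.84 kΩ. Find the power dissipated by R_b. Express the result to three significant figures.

P ≈ 0.128 nW

ΣR = 32.07 kΩ → I = 5.63/32.07 = 0.1756 µA.
P(R_b) = I²·R_b = (0.1756)² × 4.15 = 0.1279 nW.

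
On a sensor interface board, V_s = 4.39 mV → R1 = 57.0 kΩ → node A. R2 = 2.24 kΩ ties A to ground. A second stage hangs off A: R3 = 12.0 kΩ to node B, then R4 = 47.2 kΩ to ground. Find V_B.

V_B ≈ 0.128 mV

Looking into the second stage from A: R3 + R4 = 59.20 kΩ appears in parallel with R2.
Effective lower resistance at A: R2 ‖ 59.20 = 2.158 kΩ.
V_A = 4.39 × 2.158/(57.0 + 2.158) = 0.1602 mV.
Stage 2 is unloaded, so V_B = V_A · R4/(R3+R4) = 0.1602 × 47.2/59.20 = 0.1277 mV.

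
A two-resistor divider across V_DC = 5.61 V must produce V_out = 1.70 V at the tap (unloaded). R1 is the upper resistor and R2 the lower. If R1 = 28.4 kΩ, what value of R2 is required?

R2 ≈ 12.3 kΩ

Required fraction k = V_out/V_DC = 0.3030.
So R2 = R1 · V_out/(V_DC − V_out) = 28.4 × 1.70/(5.61 − 1.70) = 28.4 × 0.4348 = 12.35 kΩ.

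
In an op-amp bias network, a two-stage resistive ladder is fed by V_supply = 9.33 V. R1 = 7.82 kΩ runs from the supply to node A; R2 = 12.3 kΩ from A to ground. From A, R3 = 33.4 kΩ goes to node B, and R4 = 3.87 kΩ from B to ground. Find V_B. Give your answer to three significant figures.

V_B ≈ 0.525 V

The second stage (R3 + R4 = 37.27 kΩ) loads node A in parallel with R2.
R2 ‖ (R3+R4) = 9.248 kΩ.
V_A = 9.33 × 9.248/(7.82 + 9.248) = 5.055 V.
Stage 2 is unloaded, so V_B = V_A · R4/(R3+R4) = 5.055 × 3.87/37.27 = 0.5249 V.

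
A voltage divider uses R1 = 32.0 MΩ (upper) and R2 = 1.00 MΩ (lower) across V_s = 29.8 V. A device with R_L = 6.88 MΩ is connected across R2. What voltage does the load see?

First combine the lower leg with the load: R2 ‖ R_L = 0.8731 MΩ.
Then V_out = V_s · R2'/(R1 + R2') = 29.8 × 0.8731/32.87 = 0.7915 V.

V_out ≈ 0.791 V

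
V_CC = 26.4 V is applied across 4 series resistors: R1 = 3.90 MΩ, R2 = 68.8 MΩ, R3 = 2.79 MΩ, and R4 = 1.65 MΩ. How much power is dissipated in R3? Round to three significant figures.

Series current I = V_CC/ΣR = 26.4/77.14 = 0.3422 µA.
P = I²R = 0.1171 × 2.79 = 0.3268 µW.

P ≈ 0.327 µW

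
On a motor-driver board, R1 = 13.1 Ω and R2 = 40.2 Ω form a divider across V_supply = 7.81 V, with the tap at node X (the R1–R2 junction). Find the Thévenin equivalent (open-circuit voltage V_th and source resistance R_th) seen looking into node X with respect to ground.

With X open, the divider is unloaded: V_th = 7.81 × 40.2/53.30 = 5.890 V.
Looking into X with the source shorted: R_th = R1·R2/(R1+R2) = 13.10 × 40.2/53.30 = 9.880 Ω.

V_th ≈ 5.89 V, R_th ≈ 9.88 Ω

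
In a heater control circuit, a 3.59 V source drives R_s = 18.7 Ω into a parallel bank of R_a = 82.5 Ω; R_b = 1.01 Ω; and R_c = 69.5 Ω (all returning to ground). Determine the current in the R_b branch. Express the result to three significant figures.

Combine the parallel branches: R_p = (1/82.5 + 1/1.01 + 1/69.5)⁻¹ = 0.9837 Ω.
V_A = 3.59 × 0.9837/19.68 = 0.1794 V.
Branch current I = V_A/R_b = 0.1794/1.01 = 0.1776 A.

I ≈ 0.178 A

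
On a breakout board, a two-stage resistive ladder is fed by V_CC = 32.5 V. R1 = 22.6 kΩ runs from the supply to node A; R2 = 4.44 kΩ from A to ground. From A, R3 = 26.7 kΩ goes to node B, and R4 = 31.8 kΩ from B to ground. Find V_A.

Looking into the second stage from A: R3 + R4 = 58.50 kΩ appears in parallel with R2.
Effective lower resistance at A: R2 ‖ 58.50 = 4.127 kΩ.
So V_A = 32.5 × 0.1544 = 5.018 V.

V_A ≈ 5.02 V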